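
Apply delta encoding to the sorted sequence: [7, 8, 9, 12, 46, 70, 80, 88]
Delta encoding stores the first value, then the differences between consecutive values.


First value: 7
Deltas:
  8 - 7 = 1
  9 - 8 = 1
  12 - 9 = 3
  46 - 12 = 34
  70 - 46 = 24
  80 - 70 = 10
  88 - 80 = 8


Delta encoded: [7, 1, 1, 3, 34, 24, 10, 8]


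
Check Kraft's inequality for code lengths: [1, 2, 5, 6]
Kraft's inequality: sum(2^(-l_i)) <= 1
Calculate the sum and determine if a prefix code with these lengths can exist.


Sum = 2^(-1) + 2^(-2) + 2^(-5) + 2^(-6)
    = 0.5 + 0.25 + 0.03125 + 0.015625
    = 51/64 = 0.796875
Since 0.796875 <= 1, Kraft's inequality IS satisfied.
A prefix code with these lengths CAN exist.

Kraft sum = 0.796875. Satisfied.


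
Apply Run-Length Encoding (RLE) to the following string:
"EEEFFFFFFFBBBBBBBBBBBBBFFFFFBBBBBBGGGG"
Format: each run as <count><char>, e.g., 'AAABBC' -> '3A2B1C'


Scanning runs left to right:
  i=0: run of 'E' x 3 -> '3E'
  i=3: run of 'F' x 7 -> '7F'
  i=10: run of 'B' x 13 -> '13B'
  i=23: run of 'F' x 5 -> '5F'
  i=28: run of 'B' x 6 -> '6B'
  i=34: run of 'G' x 4 -> '4G'

RLE = 3E7F13B5F6B4G


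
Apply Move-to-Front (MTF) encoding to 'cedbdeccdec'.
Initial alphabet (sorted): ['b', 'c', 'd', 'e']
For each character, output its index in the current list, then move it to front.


MTF encoding:
'c': index 1 in ['b', 'c', 'd', 'e'] -> ['c', 'b', 'd', 'e']
'e': index 3 in ['c', 'b', 'd', 'e'] -> ['e', 'c', 'b', 'd']
'd': index 3 in ['e', 'c', 'b', 'd'] -> ['d', 'e', 'c', 'b']
'b': index 3 in ['d', 'e', 'c', 'b'] -> ['b', 'd', 'e', 'c']
'd': index 1 in ['b', 'd', 'e', 'c'] -> ['d', 'b', 'e', 'c']
'e': index 2 in ['d', 'b', 'e', 'c'] -> ['e', 'd', 'b', 'c']
'c': index 3 in ['e', 'd', 'b', 'c'] -> ['c', 'e', 'd', 'b']
'c': index 0 in ['c', 'e', 'd', 'b'] -> ['c', 'e', 'd', 'b']
'd': index 2 in ['c', 'e', 'd', 'b'] -> ['d', 'c', 'e', 'b']
'e': index 2 in ['d', 'c', 'e', 'b'] -> ['e', 'd', 'c', 'b']
'c': index 2 in ['e', 'd', 'c', 'b'] -> ['c', 'e', 'd', 'b']


Output: [1, 3, 3, 3, 1, 2, 3, 0, 2, 2, 2]


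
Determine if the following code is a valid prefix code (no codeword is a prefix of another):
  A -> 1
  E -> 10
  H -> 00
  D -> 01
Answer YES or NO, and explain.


Checking each pair (does one codeword prefix another?):
  A='1' vs E='10': prefix -- VIOLATION

NO -- this is NOT a valid prefix code. A (1) is a prefix of E (10).


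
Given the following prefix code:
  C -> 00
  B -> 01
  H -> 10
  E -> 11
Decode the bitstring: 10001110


Decoding step by step:
Bits 10 -> H
Bits 00 -> C
Bits 11 -> E
Bits 10 -> H


Decoded message: HCEH


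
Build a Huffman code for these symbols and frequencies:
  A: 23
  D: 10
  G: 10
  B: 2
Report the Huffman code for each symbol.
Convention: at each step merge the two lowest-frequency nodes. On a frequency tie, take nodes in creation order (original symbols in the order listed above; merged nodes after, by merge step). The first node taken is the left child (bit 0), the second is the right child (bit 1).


Huffman tree construction:
Step 1: Merge B(2) + D(10) = 12
Step 2: Merge G(10) + (B+D)(12) = 22
Step 3: Merge (G+(B+D))(22) + A(23) = 45
Read each symbol's code off the tree from the root (left child = 0, right child = 1).

Codes:
  A: 1 (length 1)
  D: 011 (length 3)
  G: 00 (length 2)
  B: 010 (length 3)
Average code length: 79/45 = 1.7556 bits/symbol


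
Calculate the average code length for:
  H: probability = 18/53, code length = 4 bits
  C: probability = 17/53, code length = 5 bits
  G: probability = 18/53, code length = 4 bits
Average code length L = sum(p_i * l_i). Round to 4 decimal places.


Weighted contributions p_i * l_i:
  H: (18/53) * 4 = 72/53
  C: (17/53) * 5 = 85/53
  G: (18/53) * 4 = 72/53
Sum = (72 + 85 + 72)/53 = 229/53

L = 229/53 = 4.3208 bits/symbol


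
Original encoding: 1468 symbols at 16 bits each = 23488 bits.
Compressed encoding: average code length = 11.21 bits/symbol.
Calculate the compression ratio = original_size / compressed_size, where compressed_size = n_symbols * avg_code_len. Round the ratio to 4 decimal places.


original_size = n_symbols * orig_bits = 1468 * 16 = 23488 bits
compressed_size = n_symbols * avg_code_len = 1468 * 11.21 = 16456.28 bits
ratio = original_size / compressed_size = 23488 / 16456.28 = 1.4273

Compression ratio = 1.4273


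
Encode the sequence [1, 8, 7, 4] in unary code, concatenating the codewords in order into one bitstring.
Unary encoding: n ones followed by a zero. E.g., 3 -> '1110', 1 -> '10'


Encode each number as n ones followed by a terminating 0:
  1 -> 10 (2 bits)
  8 -> 111111110 (9 bits)
  7 -> 11111110 (8 bits)
  4 -> 11110 (5 bits)
Total length = 2 + 9 + 8 + 5 = 24 bits.

Unary([1, 8, 7, 4]) = 101111111101111111011110 (24 bits)


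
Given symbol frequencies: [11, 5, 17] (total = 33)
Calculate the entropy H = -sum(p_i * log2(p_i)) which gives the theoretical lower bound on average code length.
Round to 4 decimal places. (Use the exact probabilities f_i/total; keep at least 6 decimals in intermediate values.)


Per-symbol terms -p_i * log2(p_i) with p_i = f_i/33:
  p = 11/33 = 0.333333: log2(p) = -1.584963, -p*log2(p) = 0.528321
  p = 5/33 = 0.151515: log2(p) = -2.722466, -p*log2(p) = 0.412495
  p = 17/33 = 0.515152: log2(p) = -0.956931, -p*log2(p) = 0.492965
H = 0.528321 + 0.412495 + 0.492965 = 1.433781

H = 1.4338 bits/symbol


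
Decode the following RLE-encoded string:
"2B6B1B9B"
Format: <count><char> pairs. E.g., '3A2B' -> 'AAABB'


Expanding each <count><char> pair:
  2B -> 'BB'
  6B -> 'BBBBBB'
  1B -> 'B'
  9B -> 'BBBBBBBBB'

Decoded = BBBBBBBBBBBBBBBBBB


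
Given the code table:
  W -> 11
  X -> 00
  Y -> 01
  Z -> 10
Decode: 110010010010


Decoding:
11 -> W
00 -> X
10 -> Z
01 -> Y
00 -> X
10 -> Z


Result: WXZYXZ


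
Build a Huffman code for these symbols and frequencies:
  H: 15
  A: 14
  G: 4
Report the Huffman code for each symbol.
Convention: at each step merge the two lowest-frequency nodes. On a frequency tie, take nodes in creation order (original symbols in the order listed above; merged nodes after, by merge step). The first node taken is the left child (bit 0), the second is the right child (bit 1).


Huffman tree construction:
Step 1: Merge G(4) + A(14) = 18
Step 2: Merge H(15) + (G+A)(18) = 33
Read each symbol's code off the tree from the root (left child = 0, right child = 1).

Codes:
  H: 0 (length 1)
  A: 11 (length 2)
  G: 10 (length 2)
Average code length: 51/33 = 1.5455 bits/symbol


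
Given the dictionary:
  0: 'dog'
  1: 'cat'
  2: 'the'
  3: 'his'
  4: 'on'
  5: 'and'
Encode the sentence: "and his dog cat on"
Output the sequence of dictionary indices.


Look up each word in the dictionary:
  'and' -> 5
  'his' -> 3
  'dog' -> 0
  'cat' -> 1
  'on' -> 4

Encoded: [5, 3, 0, 1, 4]


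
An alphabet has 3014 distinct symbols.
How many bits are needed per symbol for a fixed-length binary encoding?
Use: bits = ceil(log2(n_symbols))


log2(3014) = 11.5575
Bracket: 2^11 = 2048 < 3014 <= 2^12 = 4096
So ceil(log2(3014)) = 12

bits = ceil(log2(3014)) = ceil(11.5575) = 12 bits


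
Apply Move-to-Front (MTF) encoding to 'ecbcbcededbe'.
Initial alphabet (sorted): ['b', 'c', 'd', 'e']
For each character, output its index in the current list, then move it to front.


MTF encoding:
'e': index 3 in ['b', 'c', 'd', 'e'] -> ['e', 'b', 'c', 'd']
'c': index 2 in ['e', 'b', 'c', 'd'] -> ['c', 'e', 'b', 'd']
'b': index 2 in ['c', 'e', 'b', 'd'] -> ['b', 'c', 'e', 'd']
'c': index 1 in ['b', 'c', 'e', 'd'] -> ['c', 'b', 'e', 'd']
'b': index 1 in ['c', 'b', 'e', 'd'] -> ['b', 'c', 'e', 'd']
'c': index 1 in ['b', 'c', 'e', 'd'] -> ['c', 'b', 'e', 'd']
'e': index 2 in ['c', 'b', 'e', 'd'] -> ['e', 'c', 'b', 'd']
'd': index 3 in ['e', 'c', 'b', 'd'] -> ['d', 'e', 'c', 'b']
'e': index 1 in ['d', 'e', 'c', 'b'] -> ['e', 'd', 'c', 'b']
'd': index 1 in ['e', 'd', 'c', 'b'] -> ['d', 'e', 'c', 'b']
'b': index 3 in ['d', 'e', 'c', 'b'] -> ['b', 'd', 'e', 'c']
'e': index 2 in ['b', 'd', 'e', 'c'] -> ['e', 'b', 'd', 'c']


Output: [3, 2, 2, 1, 1, 1, 2, 3, 1, 1, 3, 2]


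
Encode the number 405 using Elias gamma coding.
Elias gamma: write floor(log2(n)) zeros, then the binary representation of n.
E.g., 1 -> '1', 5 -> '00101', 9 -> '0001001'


num_bits = floor(log2(405)) + 1 = 9
leading_zeros = num_bits - 1 = 8
binary(405) = 110010101

Elias gamma(405) = '00000000' + '110010101' = 00000000110010101 (17 bits)


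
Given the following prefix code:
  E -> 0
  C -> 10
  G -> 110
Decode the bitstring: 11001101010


Decoding step by step:
Bits 110 -> G
Bits 0 -> E
Bits 110 -> G
Bits 10 -> C
Bits 10 -> C


Decoded message: GEGCC


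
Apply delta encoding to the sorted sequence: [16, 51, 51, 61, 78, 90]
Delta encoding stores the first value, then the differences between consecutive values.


First value: 16
Deltas:
  51 - 16 = 35
  51 - 51 = 0
  61 - 51 = 10
  78 - 61 = 17
  90 - 78 = 12


Delta encoded: [16, 35, 0, 10, 17, 12]


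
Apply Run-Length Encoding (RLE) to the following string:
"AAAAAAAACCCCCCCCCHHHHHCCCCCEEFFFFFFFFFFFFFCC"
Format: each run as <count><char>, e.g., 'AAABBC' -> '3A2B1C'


Scanning runs left to right:
  i=0: run of 'A' x 8 -> '8A'
  i=8: run of 'C' x 9 -> '9C'
  i=17: run of 'H' x 5 -> '5H'
  i=22: run of 'C' x 5 -> '5C'
  i=27: run of 'E' x 2 -> '2E'
  i=29: run of 'F' x 13 -> '13F'
  i=42: run of 'C' x 2 -> '2C'

RLE = 8A9C5H5C2E13F2C


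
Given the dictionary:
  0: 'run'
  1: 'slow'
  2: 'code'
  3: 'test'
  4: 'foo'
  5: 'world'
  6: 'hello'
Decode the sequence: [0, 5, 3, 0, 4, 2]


Look up each index in the dictionary:
  0 -> 'run'
  5 -> 'world'
  3 -> 'test'
  0 -> 'run'
  4 -> 'foo'
  2 -> 'code'

Decoded: "run world test run foo code"


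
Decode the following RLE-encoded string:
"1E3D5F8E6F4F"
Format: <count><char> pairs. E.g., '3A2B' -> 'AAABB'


Expanding each <count><char> pair:
  1E -> 'E'
  3D -> 'DDD'
  5F -> 'FFFFF'
  8E -> 'EEEEEEEE'
  6F -> 'FFFFFF'
  4F -> 'FFFF'

Decoded = EDDDFFFFFEEEEEEEEFFFFFFFFFF


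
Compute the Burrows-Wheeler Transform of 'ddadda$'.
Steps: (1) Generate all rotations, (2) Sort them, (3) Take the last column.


Rotations (sorted):
  0: $ddadda -> last char: a
  1: a$ddadd -> last char: d
  2: adda$dd -> last char: d
  3: da$ddad -> last char: d
  4: dadda$d -> last char: d
  5: dda$dda -> last char: a
  6: ddadda$ -> last char: $


BWT = adddda$


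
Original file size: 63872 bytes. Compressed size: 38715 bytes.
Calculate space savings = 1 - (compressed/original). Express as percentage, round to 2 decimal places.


ratio = compressed/original = 38715/63872 = 0.606134
savings = 1 - ratio = 1 - 0.606134 = 0.393866
as a percentage: 0.393866 * 100 = 39.39%

Space savings = 1 - 38715/63872 = 39.39%


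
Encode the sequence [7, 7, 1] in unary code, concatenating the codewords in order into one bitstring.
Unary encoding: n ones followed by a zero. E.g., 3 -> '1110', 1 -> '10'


Encode each number as n ones followed by a terminating 0:
  7 -> 11111110 (8 bits)
  7 -> 11111110 (8 bits)
  1 -> 10 (2 bits)
Total length = 8 + 8 + 2 = 18 bits.

Unary([7, 7, 1]) = 111111101111111010 (18 bits)


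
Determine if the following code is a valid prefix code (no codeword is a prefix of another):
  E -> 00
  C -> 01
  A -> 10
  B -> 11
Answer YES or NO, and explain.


Checking each pair (does one codeword prefix another?):
  E='00' vs C='01': no prefix
  E='00' vs A='10': no prefix
  E='00' vs B='11': no prefix
  C='01' vs E='00': no prefix
  C='01' vs A='10': no prefix
  C='01' vs B='11': no prefix
  A='10' vs E='00': no prefix
  A='10' vs C='01': no prefix
  A='10' vs B='11': no prefix
  B='11' vs E='00': no prefix
  B='11' vs C='01': no prefix
  B='11' vs A='10': no prefix
No violation found over all pairs.

YES -- this is a valid prefix code. No codeword is a prefix of any other codeword.


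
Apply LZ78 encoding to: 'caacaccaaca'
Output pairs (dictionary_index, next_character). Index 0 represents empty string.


LZ78 encoding steps:
Dictionary: {0: ''}
Step 1: w='' (idx 0), next='c' -> output (0, 'c'), add 'c' as idx 1
Step 2: w='' (idx 0), next='a' -> output (0, 'a'), add 'a' as idx 2
Step 3: w='a' (idx 2), next='c' -> output (2, 'c'), add 'ac' as idx 3
Step 4: w='ac' (idx 3), next='c' -> output (3, 'c'), add 'acc' as idx 4
Step 5: w='a' (idx 2), next='a' -> output (2, 'a'), add 'aa' as idx 5
Step 6: w='c' (idx 1), next='a' -> output (1, 'a'), add 'ca' as idx 6


Encoded: [(0, 'c'), (0, 'a'), (2, 'c'), (3, 'c'), (2, 'a'), (1, 'a')]


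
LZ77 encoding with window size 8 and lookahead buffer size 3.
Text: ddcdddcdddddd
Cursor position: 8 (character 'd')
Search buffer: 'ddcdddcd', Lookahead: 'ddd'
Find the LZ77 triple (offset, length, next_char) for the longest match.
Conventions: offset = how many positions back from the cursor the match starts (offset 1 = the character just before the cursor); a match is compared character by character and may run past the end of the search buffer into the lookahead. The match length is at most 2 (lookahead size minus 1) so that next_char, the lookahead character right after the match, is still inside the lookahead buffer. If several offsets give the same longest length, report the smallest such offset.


Try each offset into the search buffer:
  offset=1 (pos 7, char 'd'): match length 2
  offset=2 (pos 6, char 'c'): match length 0
  offset=3 (pos 5, char 'd'): match length 1
  offset=4 (pos 4, char 'd'): match length 2
  offset=5 (pos 3, char 'd'): match length 2
  offset=6 (pos 2, char 'c'): match length 0
  offset=7 (pos 1, char 'd'): match length 1
  offset=8 (pos 0, char 'd'): match length 2
Longest match has length 2, found at offsets 1, 4, 5, 8; take the smallest, offset 1.
next_char = character at position 8 + 2 = 10 -> 'd'

Best match: offset=1, length=2 (matching 'dd' starting at position 7)
LZ77 triple: (1, 2, 'd')


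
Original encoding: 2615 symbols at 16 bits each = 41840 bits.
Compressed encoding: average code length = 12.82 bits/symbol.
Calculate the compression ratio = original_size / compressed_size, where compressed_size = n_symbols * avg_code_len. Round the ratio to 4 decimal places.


original_size = n_symbols * orig_bits = 2615 * 16 = 41840 bits
compressed_size = n_symbols * avg_code_len = 2615 * 12.82 = 33524.3 bits
ratio = original_size / compressed_size = 41840 / 33524.3 = 1.248

Compression ratio = 1.248


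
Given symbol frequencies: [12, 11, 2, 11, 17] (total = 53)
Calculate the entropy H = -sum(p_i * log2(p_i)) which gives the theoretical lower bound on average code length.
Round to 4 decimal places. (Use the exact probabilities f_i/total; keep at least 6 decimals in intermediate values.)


Per-symbol terms -p_i * log2(p_i) with p_i = f_i/53:
  p = 12/53 = 0.226415: log2(p) = -2.142958, -p*log2(p) = 0.485198
  p = 11/53 = 0.207547: log2(p) = -2.268489, -p*log2(p) = 0.470818
  p = 2/53 = 0.037736: log2(p) = -4.727920, -p*log2(p) = 0.178412
  p = 11/53 = 0.207547: log2(p) = -2.268489, -p*log2(p) = 0.470818
  p = 17/53 = 0.320755: log2(p) = -1.640458, -p*log2(p) = 0.526185
H = 0.485198 + 0.470818 + 0.178412 + 0.470818 + 0.526185 = 2.131431

H = 2.1314 bits/symbol


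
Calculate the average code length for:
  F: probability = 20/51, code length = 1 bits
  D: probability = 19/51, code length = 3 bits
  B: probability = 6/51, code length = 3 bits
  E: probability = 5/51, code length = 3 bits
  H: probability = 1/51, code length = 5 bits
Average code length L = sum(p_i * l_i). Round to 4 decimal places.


Weighted contributions p_i * l_i:
  F: (20/51) * 1 = 20/51
  D: (19/51) * 3 = 57/51
  B: (6/51) * 3 = 18/51
  E: (5/51) * 3 = 15/51
  H: (1/51) * 5 = 5/51
Sum = (20 + 57 + 18 + 15 + 5)/51 = 115/51

L = 115/51 = 2.2549 bits/symbol


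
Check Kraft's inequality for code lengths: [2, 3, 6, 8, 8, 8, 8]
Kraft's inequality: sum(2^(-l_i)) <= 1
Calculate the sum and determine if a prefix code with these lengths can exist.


Sum = 2^(-2) + 2^(-3) + 2^(-6) + 2^(-8) + 2^(-8) + 2^(-8) + 2^(-8)
    = 0.25 + 0.125 + 0.015625 + 0.00390625 + 0.00390625 + 0.00390625 + 0.00390625
    = 104/256 = 0.40625
Since 0.40625 <= 1, Kraft's inequality IS satisfied.
A prefix code with these lengths CAN exist.

Kraft sum = 0.40625. Satisfied.


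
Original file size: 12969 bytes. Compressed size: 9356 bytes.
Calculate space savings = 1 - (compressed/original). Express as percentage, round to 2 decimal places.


ratio = compressed/original = 9356/12969 = 0.721413
savings = 1 - ratio = 1 - 0.721413 = 0.278587
as a percentage: 0.278587 * 100 = 27.86%

Space savings = 1 - 9356/12969 = 27.86%


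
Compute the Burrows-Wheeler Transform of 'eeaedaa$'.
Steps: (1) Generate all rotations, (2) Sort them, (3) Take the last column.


Rotations (sorted):
  0: $eeaedaa -> last char: a
  1: a$eeaeda -> last char: a
  2: aa$eeaed -> last char: d
  3: aedaa$ee -> last char: e
  4: daa$eeae -> last char: e
  5: eaedaa$e -> last char: e
  6: edaa$eea -> last char: a
  7: eeaedaa$ -> last char: $


BWT = aadeeea$


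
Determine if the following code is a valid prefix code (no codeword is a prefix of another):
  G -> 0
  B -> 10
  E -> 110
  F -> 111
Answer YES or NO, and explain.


Checking each pair (does one codeword prefix another?):
  G='0' vs B='10': no prefix
  G='0' vs E='110': no prefix
  G='0' vs F='111': no prefix
  B='10' vs G='0': no prefix
  B='10' vs E='110': no prefix
  B='10' vs F='111': no prefix
  E='110' vs G='0': no prefix
  E='110' vs B='10': no prefix
  E='110' vs F='111': no prefix
  F='111' vs G='0': no prefix
  F='111' vs B='10': no prefix
  F='111' vs E='110': no prefix
No violation found over all pairs.

YES -- this is a valid prefix code. No codeword is a prefix of any other codeword.


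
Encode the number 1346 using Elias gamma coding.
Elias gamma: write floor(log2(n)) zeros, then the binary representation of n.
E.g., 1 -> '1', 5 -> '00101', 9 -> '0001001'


num_bits = floor(log2(1346)) + 1 = 11
leading_zeros = num_bits - 1 = 10
binary(1346) = 10101000010

Elias gamma(1346) = '0000000000' + '10101000010' = 000000000010101000010 (21 bits)


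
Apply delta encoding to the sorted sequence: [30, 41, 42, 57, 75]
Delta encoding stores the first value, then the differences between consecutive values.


First value: 30
Deltas:
  41 - 30 = 11
  42 - 41 = 1
  57 - 42 = 15
  75 - 57 = 18


Delta encoded: [30, 11, 1, 15, 18]


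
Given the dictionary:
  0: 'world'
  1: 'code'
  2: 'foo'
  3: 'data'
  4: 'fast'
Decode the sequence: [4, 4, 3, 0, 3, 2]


Look up each index in the dictionary:
  4 -> 'fast'
  4 -> 'fast'
  3 -> 'data'
  0 -> 'world'
  3 -> 'data'
  2 -> 'foo'

Decoded: "fast fast data world data foo"


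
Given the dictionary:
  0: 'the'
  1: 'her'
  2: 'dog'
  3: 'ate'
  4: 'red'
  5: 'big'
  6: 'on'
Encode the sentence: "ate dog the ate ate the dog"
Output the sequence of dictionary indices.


Look up each word in the dictionary:
  'ate' -> 3
  'dog' -> 2
  'the' -> 0
  'ate' -> 3
  'ate' -> 3
  'the' -> 0
  'dog' -> 2

Encoded: [3, 2, 0, 3, 3, 0, 2]


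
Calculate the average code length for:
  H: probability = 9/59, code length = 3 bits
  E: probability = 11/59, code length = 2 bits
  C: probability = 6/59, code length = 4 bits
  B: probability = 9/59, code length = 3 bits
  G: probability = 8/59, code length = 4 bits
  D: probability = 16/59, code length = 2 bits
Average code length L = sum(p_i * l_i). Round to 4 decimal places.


Weighted contributions p_i * l_i:
  H: (9/59) * 3 = 27/59
  E: (11/59) * 2 = 22/59
  C: (6/59) * 4 = 24/59
  B: (9/59) * 3 = 27/59
  G: (8/59) * 4 = 32/59
  D: (16/59) * 2 = 32/59
Sum = (27 + 22 + 24 + 27 + 32 + 32)/59 = 164/59

L = 164/59 = 2.7797 bits/symbol


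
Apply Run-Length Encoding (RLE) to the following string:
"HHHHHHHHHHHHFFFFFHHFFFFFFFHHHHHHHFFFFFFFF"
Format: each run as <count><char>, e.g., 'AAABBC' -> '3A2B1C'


Scanning runs left to right:
  i=0: run of 'H' x 12 -> '12H'
  i=12: run of 'F' x 5 -> '5F'
  i=17: run of 'H' x 2 -> '2H'
  i=19: run of 'F' x 7 -> '7F'
  i=26: run of 'H' x 7 -> '7H'
  i=33: run of 'F' x 8 -> '8F'

RLE = 12H5F2H7F7H8F


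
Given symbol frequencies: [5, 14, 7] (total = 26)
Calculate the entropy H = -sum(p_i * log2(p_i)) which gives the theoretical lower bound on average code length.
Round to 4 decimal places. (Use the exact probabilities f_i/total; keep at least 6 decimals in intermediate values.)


Per-symbol terms -p_i * log2(p_i) with p_i = f_i/26:
  p = 5/26 = 0.192308: log2(p) = -2.378512, -p*log2(p) = 0.457406
  p = 14/26 = 0.538462: log2(p) = -0.893085, -p*log2(p) = 0.480892
  p = 7/26 = 0.269231: log2(p) = -1.893085, -p*log2(p) = 0.509677
H = 0.457406 + 0.480892 + 0.509677 = 1.447975

H = 1.448 bits/symbol


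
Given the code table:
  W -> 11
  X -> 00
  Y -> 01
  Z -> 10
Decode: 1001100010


Decoding:
10 -> Z
01 -> Y
10 -> Z
00 -> X
10 -> Z


Result: ZYZXZ


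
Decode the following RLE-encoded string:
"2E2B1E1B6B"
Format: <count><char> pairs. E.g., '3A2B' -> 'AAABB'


Expanding each <count><char> pair:
  2E -> 'EE'
  2B -> 'BB'
  1E -> 'E'
  1B -> 'B'
  6B -> 'BBBBBB'

Decoded = EEBBEBBBBBBB


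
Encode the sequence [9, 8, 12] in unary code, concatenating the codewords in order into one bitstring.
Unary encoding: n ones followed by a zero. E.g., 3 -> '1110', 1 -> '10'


Encode each number as n ones followed by a terminating 0:
  9 -> 1111111110 (10 bits)
  8 -> 111111110 (9 bits)
  12 -> 1111111111110 (13 bits)
Total length = 10 + 9 + 13 = 32 bits.

Unary([9, 8, 12]) = 11111111101111111101111111111110 (32 bits)


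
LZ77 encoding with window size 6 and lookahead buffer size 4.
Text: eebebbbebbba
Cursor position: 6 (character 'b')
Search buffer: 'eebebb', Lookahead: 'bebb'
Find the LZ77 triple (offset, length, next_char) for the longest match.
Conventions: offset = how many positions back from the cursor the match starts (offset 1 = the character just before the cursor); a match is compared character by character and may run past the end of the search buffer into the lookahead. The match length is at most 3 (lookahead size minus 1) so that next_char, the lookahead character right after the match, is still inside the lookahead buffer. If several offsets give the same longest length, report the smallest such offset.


Try each offset into the search buffer:
  offset=1 (pos 5, char 'b'): match length 1
  offset=2 (pos 4, char 'b'): match length 1
  offset=3 (pos 3, char 'e'): match length 0
  offset=4 (pos 2, char 'b'): match length 3
  offset=5 (pos 1, char 'e'): match length 0
  offset=6 (pos 0, char 'e'): match length 0
Longest match has length 3 at offset 4.
next_char = character at position 6 + 3 = 9 -> 'b'

Best match: offset=4, length=3 (matching 'beb' starting at position 2)
LZ77 triple: (4, 3, 'b')


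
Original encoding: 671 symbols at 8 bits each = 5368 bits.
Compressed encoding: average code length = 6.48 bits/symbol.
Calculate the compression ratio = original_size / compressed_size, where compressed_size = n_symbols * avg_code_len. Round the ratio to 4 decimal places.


original_size = n_symbols * orig_bits = 671 * 8 = 5368 bits
compressed_size = n_symbols * avg_code_len = 671 * 6.48 = 4348.08 bits
ratio = original_size / compressed_size = 5368 / 4348.08 = 1.2346

Compression ratio = 1.2346


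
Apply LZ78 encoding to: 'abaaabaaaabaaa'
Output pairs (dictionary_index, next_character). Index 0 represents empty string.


LZ78 encoding steps:
Dictionary: {0: ''}
Step 1: w='' (idx 0), next='a' -> output (0, 'a'), add 'a' as idx 1
Step 2: w='' (idx 0), next='b' -> output (0, 'b'), add 'b' as idx 2
Step 3: w='a' (idx 1), next='a' -> output (1, 'a'), add 'aa' as idx 3
Step 4: w='a' (idx 1), next='b' -> output (1, 'b'), add 'ab' as idx 4
Step 5: w='aa' (idx 3), next='a' -> output (3, 'a'), add 'aaa' as idx 5
Step 6: w='ab' (idx 4), next='a' -> output (4, 'a'), add 'aba' as idx 6
Step 7: w='aa' (idx 3), end of input -> output (3, '')


Encoded: [(0, 'a'), (0, 'b'), (1, 'a'), (1, 'b'), (3, 'a'), (4, 'a'), (3, '')]


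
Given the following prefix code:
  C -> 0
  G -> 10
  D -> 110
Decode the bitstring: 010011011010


Decoding step by step:
Bits 0 -> C
Bits 10 -> G
Bits 0 -> C
Bits 110 -> D
Bits 110 -> D
Bits 10 -> G


Decoded message: CGCDDG


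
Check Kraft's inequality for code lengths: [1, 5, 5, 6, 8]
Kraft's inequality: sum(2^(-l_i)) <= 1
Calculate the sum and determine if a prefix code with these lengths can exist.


Sum = 2^(-1) + 2^(-5) + 2^(-5) + 2^(-6) + 2^(-8)
    = 0.5 + 0.03125 + 0.03125 + 0.015625 + 0.00390625
    = 149/256 = 0.58203125
Since 0.58203125 <= 1, Kraft's inequality IS satisfied.
A prefix code with these lengths CAN exist.

Kraft sum = 0.58203125. Satisfied.


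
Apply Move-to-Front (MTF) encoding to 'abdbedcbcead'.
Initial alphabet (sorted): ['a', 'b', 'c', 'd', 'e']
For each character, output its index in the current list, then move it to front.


MTF encoding:
'a': index 0 in ['a', 'b', 'c', 'd', 'e'] -> ['a', 'b', 'c', 'd', 'e']
'b': index 1 in ['a', 'b', 'c', 'd', 'e'] -> ['b', 'a', 'c', 'd', 'e']
'd': index 3 in ['b', 'a', 'c', 'd', 'e'] -> ['d', 'b', 'a', 'c', 'e']
'b': index 1 in ['d', 'b', 'a', 'c', 'e'] -> ['b', 'd', 'a', 'c', 'e']
'e': index 4 in ['b', 'd', 'a', 'c', 'e'] -> ['e', 'b', 'd', 'a', 'c']
'd': index 2 in ['e', 'b', 'd', 'a', 'c'] -> ['d', 'e', 'b', 'a', 'c']
'c': index 4 in ['d', 'e', 'b', 'a', 'c'] -> ['c', 'd', 'e', 'b', 'a']
'b': index 3 in ['c', 'd', 'e', 'b', 'a'] -> ['b', 'c', 'd', 'e', 'a']
'c': index 1 in ['b', 'c', 'd', 'e', 'a'] -> ['c', 'b', 'd', 'e', 'a']
'e': index 3 in ['c', 'b', 'd', 'e', 'a'] -> ['e', 'c', 'b', 'd', 'a']
'a': index 4 in ['e', 'c', 'b', 'd', 'a'] -> ['a', 'e', 'c', 'b', 'd']
'd': index 4 in ['a', 'e', 'c', 'b', 'd'] -> ['d', 'a', 'e', 'c', 'b']


Output: [0, 1, 3, 1, 4, 2, 4, 3, 1, 3, 4, 4]


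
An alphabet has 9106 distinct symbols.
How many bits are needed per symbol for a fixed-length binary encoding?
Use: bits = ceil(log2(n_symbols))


log2(9106) = 13.1526
Bracket: 2^13 = 8192 < 9106 <= 2^14 = 16384
So ceil(log2(9106)) = 14

bits = ceil(log2(9106)) = ceil(13.1526) = 14 bits


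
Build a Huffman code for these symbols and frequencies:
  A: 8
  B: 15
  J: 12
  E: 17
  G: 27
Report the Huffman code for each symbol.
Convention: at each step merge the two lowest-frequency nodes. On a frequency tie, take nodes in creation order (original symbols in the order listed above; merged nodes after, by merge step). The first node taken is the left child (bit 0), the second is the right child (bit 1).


Huffman tree construction:
Step 1: Merge A(8) + J(12) = 20
Step 2: Merge B(15) + E(17) = 32
Step 3: Merge (A+J)(20) + G(27) = 47
Step 4: Merge (B+E)(32) + ((A+J)+G)(47) = 79
Read each symbol's code off the tree from the root (left child = 0, right child = 1).

Codes:
  A: 100 (length 3)
  B: 00 (length 2)
  J: 101 (length 3)
  E: 01 (length 2)
  G: 11 (length 2)
Average code length: 178/79 = 2.2532 bits/symbol


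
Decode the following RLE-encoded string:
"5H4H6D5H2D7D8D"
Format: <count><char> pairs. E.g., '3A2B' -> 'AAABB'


Expanding each <count><char> pair:
  5H -> 'HHHHH'
  4H -> 'HHHH'
  6D -> 'DDDDDD'
  5H -> 'HHHHH'
  2D -> 'DD'
  7D -> 'DDDDDDD'
  8D -> 'DDDDDDDD'

Decoded = HHHHHHHHHDDDDDDHHHHHDDDDDDDDDDDDDDDDD


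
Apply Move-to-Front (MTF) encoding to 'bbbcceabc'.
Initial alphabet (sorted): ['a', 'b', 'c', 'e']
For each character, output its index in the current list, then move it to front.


MTF encoding:
'b': index 1 in ['a', 'b', 'c', 'e'] -> ['b', 'a', 'c', 'e']
'b': index 0 in ['b', 'a', 'c', 'e'] -> ['b', 'a', 'c', 'e']
'b': index 0 in ['b', 'a', 'c', 'e'] -> ['b', 'a', 'c', 'e']
'c': index 2 in ['b', 'a', 'c', 'e'] -> ['c', 'b', 'a', 'e']
'c': index 0 in ['c', 'b', 'a', 'e'] -> ['c', 'b', 'a', 'e']
'e': index 3 in ['c', 'b', 'a', 'e'] -> ['e', 'c', 'b', 'a']
'a': index 3 in ['e', 'c', 'b', 'a'] -> ['a', 'e', 'c', 'b']
'b': index 3 in ['a', 'e', 'c', 'b'] -> ['b', 'a', 'e', 'c']
'c': index 3 in ['b', 'a', 'e', 'c'] -> ['c', 'b', 'a', 'e']


Output: [1, 0, 0, 2, 0, 3, 3, 3, 3]


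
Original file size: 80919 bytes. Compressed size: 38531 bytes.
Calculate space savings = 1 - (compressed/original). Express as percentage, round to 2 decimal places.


ratio = compressed/original = 38531/80919 = 0.476168
savings = 1 - ratio = 1 - 0.476168 = 0.523832
as a percentage: 0.523832 * 100 = 52.38%

Space savings = 1 - 38531/80919 = 52.38%


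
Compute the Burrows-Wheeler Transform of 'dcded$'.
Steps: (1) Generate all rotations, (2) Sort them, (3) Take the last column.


Rotations (sorted):
  0: $dcded -> last char: d
  1: cded$d -> last char: d
  2: d$dcde -> last char: e
  3: dcded$ -> last char: $
  4: ded$dc -> last char: c
  5: ed$dcd -> last char: d


BWT = dde$cd


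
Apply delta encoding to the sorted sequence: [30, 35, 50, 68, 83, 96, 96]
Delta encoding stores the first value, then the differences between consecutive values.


First value: 30
Deltas:
  35 - 30 = 5
  50 - 35 = 15
  68 - 50 = 18
  83 - 68 = 15
  96 - 83 = 13
  96 - 96 = 0


Delta encoded: [30, 5, 15, 18, 15, 13, 0]


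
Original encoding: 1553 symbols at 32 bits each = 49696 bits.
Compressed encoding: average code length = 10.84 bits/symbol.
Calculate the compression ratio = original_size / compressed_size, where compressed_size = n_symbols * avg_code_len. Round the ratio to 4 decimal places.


original_size = n_symbols * orig_bits = 1553 * 32 = 49696 bits
compressed_size = n_symbols * avg_code_len = 1553 * 10.84 = 16834.52 bits
ratio = original_size / compressed_size = 49696 / 16834.52 = 2.952

Compression ratio = 2.952


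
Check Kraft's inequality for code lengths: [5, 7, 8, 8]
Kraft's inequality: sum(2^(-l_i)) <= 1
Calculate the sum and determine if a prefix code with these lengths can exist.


Sum = 2^(-5) + 2^(-7) + 2^(-8) + 2^(-8)
    = 0.03125 + 0.0078125 + 0.00390625 + 0.00390625
    = 12/256 = 0.046875
Since 0.046875 <= 1, Kraft's inequality IS satisfied.
A prefix code with these lengths CAN exist.

Kraft sum = 0.046875. Satisfied.


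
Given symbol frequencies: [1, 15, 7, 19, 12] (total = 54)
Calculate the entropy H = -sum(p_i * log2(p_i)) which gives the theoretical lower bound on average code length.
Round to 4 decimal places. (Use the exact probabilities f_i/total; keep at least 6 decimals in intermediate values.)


Per-symbol terms -p_i * log2(p_i) with p_i = f_i/54:
  p = 1/54 = 0.018519: log2(p) = -5.754888, -p*log2(p) = 0.106572
  p = 15/54 = 0.277778: log2(p) = -1.847997, -p*log2(p) = 0.513332
  p = 7/54 = 0.129630: log2(p) = -2.947533, -p*log2(p) = 0.382088
  p = 19/54 = 0.351852: log2(p) = -1.506960, -p*log2(p) = 0.530227
  p = 12/54 = 0.222222: log2(p) = -2.169925, -p*log2(p) = 0.482206
H = 0.106572 + 0.513332 + 0.382088 + 0.530227 + 0.482206 = 2.014425

H = 2.0144 bits/symbol


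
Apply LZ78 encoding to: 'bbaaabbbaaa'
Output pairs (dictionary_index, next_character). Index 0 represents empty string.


LZ78 encoding steps:
Dictionary: {0: ''}
Step 1: w='' (idx 0), next='b' -> output (0, 'b'), add 'b' as idx 1
Step 2: w='b' (idx 1), next='a' -> output (1, 'a'), add 'ba' as idx 2
Step 3: w='' (idx 0), next='a' -> output (0, 'a'), add 'a' as idx 3
Step 4: w='a' (idx 3), next='b' -> output (3, 'b'), add 'ab' as idx 4
Step 5: w='b' (idx 1), next='b' -> output (1, 'b'), add 'bb' as idx 5
Step 6: w='a' (idx 3), next='a' -> output (3, 'a'), add 'aa' as idx 6
Step 7: w='a' (idx 3), end of input -> output (3, '')


Encoded: [(0, 'b'), (1, 'a'), (0, 'a'), (3, 'b'), (1, 'b'), (3, 'a'), (3, '')]


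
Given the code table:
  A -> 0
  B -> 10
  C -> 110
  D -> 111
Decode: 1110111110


Decoding:
111 -> D
0 -> A
111 -> D
110 -> C


Result: DADC


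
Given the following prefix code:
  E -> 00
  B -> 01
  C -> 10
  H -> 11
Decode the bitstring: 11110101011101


Decoding step by step:
Bits 11 -> H
Bits 11 -> H
Bits 01 -> B
Bits 01 -> B
Bits 01 -> B
Bits 11 -> H
Bits 01 -> B


Decoded message: HHBBBHB


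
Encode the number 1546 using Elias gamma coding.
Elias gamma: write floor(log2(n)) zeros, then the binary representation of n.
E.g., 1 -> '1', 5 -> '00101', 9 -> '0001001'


num_bits = floor(log2(1546)) + 1 = 11
leading_zeros = num_bits - 1 = 10
binary(1546) = 11000001010

Elias gamma(1546) = '0000000000' + '11000001010' = 000000000011000001010 (21 bits)


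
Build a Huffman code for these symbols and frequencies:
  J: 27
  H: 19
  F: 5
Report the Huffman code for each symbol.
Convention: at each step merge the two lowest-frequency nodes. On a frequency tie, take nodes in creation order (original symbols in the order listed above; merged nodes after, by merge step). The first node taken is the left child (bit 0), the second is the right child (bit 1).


Huffman tree construction:
Step 1: Merge F(5) + H(19) = 24
Step 2: Merge (F+H)(24) + J(27) = 51
Read each symbol's code off the tree from the root (left child = 0, right child = 1).

Codes:
  J: 1 (length 1)
  H: 01 (length 2)
  F: 00 (length 2)
Average code length: 75/51 = 1.4706 bits/symbol


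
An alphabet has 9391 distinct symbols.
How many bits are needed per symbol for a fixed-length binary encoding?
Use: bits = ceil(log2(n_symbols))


log2(9391) = 13.1971
Bracket: 2^13 = 8192 < 9391 <= 2^14 = 16384
So ceil(log2(9391)) = 14

bits = ceil(log2(9391)) = ceil(13.1971) = 14 bits


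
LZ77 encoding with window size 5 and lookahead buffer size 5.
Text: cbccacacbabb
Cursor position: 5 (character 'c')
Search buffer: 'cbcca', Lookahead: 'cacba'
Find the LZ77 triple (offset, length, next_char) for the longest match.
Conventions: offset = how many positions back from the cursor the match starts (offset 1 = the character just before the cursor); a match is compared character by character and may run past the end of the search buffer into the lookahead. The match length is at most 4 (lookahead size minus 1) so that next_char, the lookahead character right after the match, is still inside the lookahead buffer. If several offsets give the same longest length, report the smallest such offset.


Try each offset into the search buffer:
  offset=1 (pos 4, char 'a'): match length 0
  offset=2 (pos 3, char 'c'): match length 3
  offset=3 (pos 2, char 'c'): match length 1
  offset=4 (pos 1, char 'b'): match length 0
  offset=5 (pos 0, char 'c'): match length 1
Longest match has length 3 at offset 2.
next_char = character at position 5 + 3 = 8 -> 'b'

Best match: offset=2, length=3 (matching 'cac' starting at position 3)
LZ77 triple: (2, 3, 'b')


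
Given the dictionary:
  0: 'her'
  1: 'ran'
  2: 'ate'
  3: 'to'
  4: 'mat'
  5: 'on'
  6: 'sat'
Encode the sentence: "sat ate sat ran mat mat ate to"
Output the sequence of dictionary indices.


Look up each word in the dictionary:
  'sat' -> 6
  'ate' -> 2
  'sat' -> 6
  'ran' -> 1
  'mat' -> 4
  'mat' -> 4
  'ate' -> 2
  'to' -> 3

Encoded: [6, 2, 6, 1, 4, 4, 2, 3]


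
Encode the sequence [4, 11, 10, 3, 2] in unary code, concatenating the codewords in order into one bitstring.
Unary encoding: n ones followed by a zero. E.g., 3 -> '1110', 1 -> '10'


Encode each number as n ones followed by a terminating 0:
  4 -> 11110 (5 bits)
  11 -> 111111111110 (12 bits)
  10 -> 11111111110 (11 bits)
  3 -> 1110 (4 bits)
  2 -> 110 (3 bits)
Total length = 5 + 12 + 11 + 4 + 3 = 35 bits.

Unary([4, 11, 10, 3, 2]) = 11110111111111110111111111101110110 (35 bits)


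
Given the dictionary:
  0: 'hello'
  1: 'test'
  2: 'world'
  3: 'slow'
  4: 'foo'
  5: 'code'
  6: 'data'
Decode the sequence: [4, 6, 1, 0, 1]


Look up each index in the dictionary:
  4 -> 'foo'
  6 -> 'data'
  1 -> 'test'
  0 -> 'hello'
  1 -> 'test'

Decoded: "foo data test hello test"


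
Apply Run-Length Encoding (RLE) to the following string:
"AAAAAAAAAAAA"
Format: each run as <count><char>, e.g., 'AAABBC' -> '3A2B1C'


Scanning runs left to right:
  i=0: run of 'A' x 12 -> '12A'

RLE = 12A


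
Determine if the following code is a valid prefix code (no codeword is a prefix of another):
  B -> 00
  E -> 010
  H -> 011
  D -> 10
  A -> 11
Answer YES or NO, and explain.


Checking each pair (does one codeword prefix another?):
  B='00' vs E='010': no prefix
  B='00' vs H='011': no prefix
  B='00' vs D='10': no prefix
  B='00' vs A='11': no prefix
  E='010' vs B='00': no prefix
  E='010' vs H='011': no prefix
  E='010' vs D='10': no prefix
  E='010' vs A='11': no prefix
  H='011' vs B='00': no prefix
  H='011' vs E='010': no prefix
  H='011' vs D='10': no prefix
  H='011' vs A='11': no prefix
  D='10' vs B='00': no prefix
  D='10' vs E='010': no prefix
  D='10' vs H='011': no prefix
  D='10' vs A='11': no prefix
  A='11' vs B='00': no prefix
  A='11' vs E='010': no prefix
  A='11' vs H='011': no prefix
  A='11' vs D='10': no prefix
No violation found over all pairs.

YES -- this is a valid prefix code. No codeword is a prefix of any other codeword.


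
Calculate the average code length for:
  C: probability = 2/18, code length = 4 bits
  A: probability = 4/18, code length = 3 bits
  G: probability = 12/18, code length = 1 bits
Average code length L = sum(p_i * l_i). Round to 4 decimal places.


Weighted contributions p_i * l_i:
  C: (2/18) * 4 = 8/18
  A: (4/18) * 3 = 12/18
  G: (12/18) * 1 = 12/18
Sum = (8 + 12 + 12)/18 = 32/18

L = 32/18 = 1.7778 bits/symbol


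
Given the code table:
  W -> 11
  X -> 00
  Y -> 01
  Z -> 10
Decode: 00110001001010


Decoding:
00 -> X
11 -> W
00 -> X
01 -> Y
00 -> X
10 -> Z
10 -> Z


Result: XWXYXZZ


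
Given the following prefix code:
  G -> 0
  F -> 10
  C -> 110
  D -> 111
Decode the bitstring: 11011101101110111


Decoding step by step:
Bits 110 -> C
Bits 111 -> D
Bits 0 -> G
Bits 110 -> C
Bits 111 -> D
Bits 0 -> G
Bits 111 -> D


Decoded message: CDGCDGD


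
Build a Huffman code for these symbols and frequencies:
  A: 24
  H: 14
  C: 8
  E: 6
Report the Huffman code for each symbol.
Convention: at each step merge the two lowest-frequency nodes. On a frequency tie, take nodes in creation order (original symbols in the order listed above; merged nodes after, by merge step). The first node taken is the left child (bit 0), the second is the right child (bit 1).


Huffman tree construction:
Step 1: Merge E(6) + C(8) = 14
Step 2: Merge H(14) + (E+C)(14) = 28
Step 3: Merge A(24) + (H+(E+C))(28) = 52
Read each symbol's code off the tree from the root (left child = 0, right child = 1).

Codes:
  A: 0 (length 1)
  H: 10 (length 2)
  C: 111 (length 3)
  E: 110 (length 3)
Average code length: 94/52 = 1.8077 bits/symbol


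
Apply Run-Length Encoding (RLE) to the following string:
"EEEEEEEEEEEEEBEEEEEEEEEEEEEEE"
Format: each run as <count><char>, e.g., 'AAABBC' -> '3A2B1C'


Scanning runs left to right:
  i=0: run of 'E' x 13 -> '13E'
  i=13: run of 'B' x 1 -> '1B'
  i=14: run of 'E' x 15 -> '15E'

RLE = 13E1B15E


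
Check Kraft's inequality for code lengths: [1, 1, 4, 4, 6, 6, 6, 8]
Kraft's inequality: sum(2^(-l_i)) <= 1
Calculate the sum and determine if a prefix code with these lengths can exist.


Sum = 2^(-1) + 2^(-1) + 2^(-4) + 2^(-4) + 2^(-6) + 2^(-6) + 2^(-6) + 2^(-8)
    = 0.5 + 0.5 + 0.0625 + 0.0625 + 0.015625 + 0.015625 + 0.015625 + 0.00390625
    = 301/256 = 1.17578125
Since 1.17578125 > 1, Kraft's inequality is NOT satisfied.
A prefix code with these lengths CANNOT exist.

Kraft sum = 1.17578125. Not satisfied.


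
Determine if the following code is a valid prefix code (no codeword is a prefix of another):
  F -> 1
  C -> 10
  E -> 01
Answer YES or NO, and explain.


Checking each pair (does one codeword prefix another?):
  F='1' vs C='10': prefix -- VIOLATION

NO -- this is NOT a valid prefix code. F (1) is a prefix of C (10).


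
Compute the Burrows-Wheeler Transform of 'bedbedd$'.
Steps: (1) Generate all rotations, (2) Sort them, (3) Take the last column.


Rotations (sorted):
  0: $bedbedd -> last char: d
  1: bedbedd$ -> last char: $
  2: bedd$bed -> last char: d
  3: d$bedbed -> last char: d
  4: dbedd$be -> last char: e
  5: dd$bedbe -> last char: e
  6: edbedd$b -> last char: b
  7: edd$bedb -> last char: b


BWT = d$ddeebb


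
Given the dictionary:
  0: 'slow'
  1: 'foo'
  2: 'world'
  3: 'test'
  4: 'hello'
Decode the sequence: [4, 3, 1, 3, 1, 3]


Look up each index in the dictionary:
  4 -> 'hello'
  3 -> 'test'
  1 -> 'foo'
  3 -> 'test'
  1 -> 'foo'
  3 -> 'test'

Decoded: "hello test foo test foo test"
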